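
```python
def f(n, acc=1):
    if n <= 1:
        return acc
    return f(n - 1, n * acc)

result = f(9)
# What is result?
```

Accumulator trace (n, acc): (9, 1) -> (8, 9) -> (7, 72) -> (6, 504) -> (5, 3024) -> (4, 15120) -> (3, 60480) -> (2, 181440) -> (1, 362880) -> return 362880

Answer: 362880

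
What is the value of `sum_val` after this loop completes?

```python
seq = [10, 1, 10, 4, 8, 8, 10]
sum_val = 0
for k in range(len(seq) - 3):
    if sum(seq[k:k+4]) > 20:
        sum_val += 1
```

Count windows with sum > 20
`sum_val` takes the values: 0 → 1 → 2 → 3 → 4

Answer: 4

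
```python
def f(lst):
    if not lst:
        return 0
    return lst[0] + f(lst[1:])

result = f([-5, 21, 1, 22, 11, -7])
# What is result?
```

(-5) + 21 + 1 + 22 + 11 + (-7) + 0 = 43

Answer: 43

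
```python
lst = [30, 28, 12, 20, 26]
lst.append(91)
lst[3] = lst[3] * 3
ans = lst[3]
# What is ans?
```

Trace:
`lst = [30, 28, 12, 20, 26]` → lst = [30, 28, 12, 20, 26]
`lst.append(91)` → lst = [30, 28, 12, 20, 26, 91]
`lst[3] = lst[3] * 3` → lst = [30, 28, 12, 60, 26, 91]
`ans = lst[3]` → ans = 60
So ans = 60

Answer: 60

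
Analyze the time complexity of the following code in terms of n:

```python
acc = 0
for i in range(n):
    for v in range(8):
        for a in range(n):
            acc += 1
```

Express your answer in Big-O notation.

Each loop level contributes: n × 1 × n. Multiplying the contributions gives O(n^2).

Answer: O(n^2)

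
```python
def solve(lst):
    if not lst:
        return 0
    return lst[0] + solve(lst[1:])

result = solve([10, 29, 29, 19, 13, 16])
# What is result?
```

10 + 29 + 29 + 19 + 13 + 16 + 0 = 116

Answer: 116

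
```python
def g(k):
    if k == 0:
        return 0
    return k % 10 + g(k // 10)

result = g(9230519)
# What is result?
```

Sum of digits of 9230519: 9 + 1 + 5 + 0 + 3 + 2 + 9 = 29

Answer: 29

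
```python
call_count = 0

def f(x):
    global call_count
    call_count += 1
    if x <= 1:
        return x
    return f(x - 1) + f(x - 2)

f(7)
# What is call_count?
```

Calls(x) = 1 + Calls(x-1) + Calls(x-2); Calls(0)=Calls(1)=1. For x=7 this gives 41.

Answer: 41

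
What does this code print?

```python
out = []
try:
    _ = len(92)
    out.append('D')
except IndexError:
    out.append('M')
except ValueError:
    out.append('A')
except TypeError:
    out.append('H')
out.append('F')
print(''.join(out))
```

Execution trace: 'H' (except TypeError) → 'F' (after the try/except). Output: HF

Answer: HF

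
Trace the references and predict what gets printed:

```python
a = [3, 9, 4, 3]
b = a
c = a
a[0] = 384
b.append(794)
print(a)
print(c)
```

Key concept: multiple aliases.
Step by step:
`a = [3, 9, 4, 3]` → a = [3, 9, 4, 3]
`b = a` → b = [3, 9, 4, 3] (same object as a)
`c = a` → c = [3, 9, 4, 3] (same object as a, b)
`a[0] = 384` → a = [384, 9, 4, 3] (same object as b, c); b = [384, 9, 4, 3] (same object as a, c); c = [384, 9, 4, 3] (same object as a, b)
`b.append(794)` → a = [384, 9, 4, 3, 794] (same object as b, c); b = [384, 9, 4, 3, 794] (same object as a, c); c = [384, 9, 4, 3, 794] (same object as a, b)
`print(a)` → prints [384, 9, 4, 3, 794]
`print(c)` → prints [384, 9, 4, 3, 794]

Answer:
[384, 9, 4, 3, 794]
[384, 9, 4, 3, 794]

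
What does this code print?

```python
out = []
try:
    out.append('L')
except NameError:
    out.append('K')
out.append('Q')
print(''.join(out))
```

Execution trace: 'L' (try body, no exception) → 'Q' (after the try/except). Output: LQ

Answer: LQ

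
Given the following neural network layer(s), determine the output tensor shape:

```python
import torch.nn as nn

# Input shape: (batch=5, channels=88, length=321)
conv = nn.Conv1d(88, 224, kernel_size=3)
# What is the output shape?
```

Input: (5, 88, 321) -> Output: (5, 224, 319)

Answer: (5, 224, 319)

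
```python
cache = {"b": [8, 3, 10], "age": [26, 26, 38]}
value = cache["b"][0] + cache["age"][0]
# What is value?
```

Trace:
`cache = {"b": [8, 3, 10], "age": [26, 26, 38]}` → cache = {'b': [8, 3, 10], 'age': [26, 26, 38]}
`value = cache["b"][0] + cache["age"][0]` → value = 34
So value = 34

Answer: 34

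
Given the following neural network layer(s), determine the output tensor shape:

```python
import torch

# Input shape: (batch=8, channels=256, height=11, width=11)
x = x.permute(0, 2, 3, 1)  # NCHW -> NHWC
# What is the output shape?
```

Input: (8, 256, 11, 11) -> Output: (8, 11, 11, 256)

Answer: (8, 11, 11, 256)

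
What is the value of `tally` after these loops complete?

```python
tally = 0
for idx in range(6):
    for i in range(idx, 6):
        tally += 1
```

Upper triangle: 6 + 5 + ... + 1
`tally` takes the values: 0 → 1 → 2 → 3 → 4 → 5 → 6 → 7 → 8 → 9 → 10 → 11 → 12 → 13 → 14 → 15 → 16 → 17 → 18 → 19 → 20 → 21

Answer: 21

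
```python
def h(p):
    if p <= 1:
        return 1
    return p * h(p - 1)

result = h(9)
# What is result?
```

h(9) = 9 * 8 * 7 * 6 * 5 * 4 * 3 * 2 * 1 = 362880

Answer: 362880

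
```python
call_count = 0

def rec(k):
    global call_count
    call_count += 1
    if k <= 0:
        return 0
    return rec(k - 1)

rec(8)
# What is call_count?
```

Linear recursion stepping by 1: 9 calls from k=8 down to ≤0.

Answer: 9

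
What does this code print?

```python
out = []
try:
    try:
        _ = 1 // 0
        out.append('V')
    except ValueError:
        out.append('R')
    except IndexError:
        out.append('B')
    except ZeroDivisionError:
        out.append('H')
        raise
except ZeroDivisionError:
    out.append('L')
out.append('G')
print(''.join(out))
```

Execution trace: 'H' (inner except ZeroDivisionError) → 'L' (outer except ZeroDivisionError) → 'G' (after the try/except). Output: HLG

Answer: HLG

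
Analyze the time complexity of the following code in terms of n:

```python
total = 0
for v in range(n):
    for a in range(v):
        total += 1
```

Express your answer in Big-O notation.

Each loop level contributes: n × n. Multiplying the contributions gives O(n^2).

Answer: O(n^2)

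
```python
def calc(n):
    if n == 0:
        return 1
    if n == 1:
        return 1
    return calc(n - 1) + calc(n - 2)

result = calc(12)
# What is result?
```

Build up from base cases: calc(0)=1, calc(1)=1, calc(2)=2, calc(3)=3, calc(4)=5, calc(5)=8, calc(6)=13, ..., calc(12)=233

Answer: 233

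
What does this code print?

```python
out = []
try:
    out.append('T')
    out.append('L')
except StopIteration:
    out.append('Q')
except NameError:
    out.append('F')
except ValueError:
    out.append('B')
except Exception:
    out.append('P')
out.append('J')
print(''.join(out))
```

Execution trace: 'T' (try body) → 'L' (try body, no exception) → 'J' (after the try/except). Output: TLJ

Answer: TLJ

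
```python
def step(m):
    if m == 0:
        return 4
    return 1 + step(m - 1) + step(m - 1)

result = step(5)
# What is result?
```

step(m) = 1 + 2·step(m-1), step(0)=4. Closed form: (4+1)·2^5 - 1 = 159.

Answer: 159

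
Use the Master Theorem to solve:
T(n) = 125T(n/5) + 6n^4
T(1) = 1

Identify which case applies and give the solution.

a=125, b=5, f(n)=6n^4. log_5(125) = 3. Since c=4 > 3 and the regularity condition holds (125(n/5)^4 = (125/5^4)n^4 with 125/5^4 < 1), Case 3 applies: T(n) = Θ(f(n)) = O(n^4).

Answer: O(n^4) - Case 3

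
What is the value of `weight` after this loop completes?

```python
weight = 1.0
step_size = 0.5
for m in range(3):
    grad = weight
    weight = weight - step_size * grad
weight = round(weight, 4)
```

Gradient descent: w = 1.0 * (1 - 0.5)^3
`weight` takes the values: 1.0 → 0.5 → 0.25 → 0.125

Answer: 0.125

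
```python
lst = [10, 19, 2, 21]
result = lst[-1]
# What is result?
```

Trace:
`lst = [10, 19, 2, 21]` → lst = [10, 19, 2, 21]
`result = lst[-1]` → result = 21
So result = 21

Answer: 21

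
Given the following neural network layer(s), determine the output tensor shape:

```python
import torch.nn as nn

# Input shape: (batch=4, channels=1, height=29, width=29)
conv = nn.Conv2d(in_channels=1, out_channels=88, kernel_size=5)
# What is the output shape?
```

Input: (4, 1, 29, 29) -> Output: (4, 88, 25, 25)

Answer: (4, 88, 25, 25)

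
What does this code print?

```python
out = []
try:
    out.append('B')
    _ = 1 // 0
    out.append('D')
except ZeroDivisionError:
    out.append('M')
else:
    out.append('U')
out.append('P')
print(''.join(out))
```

Execution trace: 'B' (try body) → 'M' (except ZeroDivisionError) → 'P' (after the try/except). Output: BMP

Answer: BMP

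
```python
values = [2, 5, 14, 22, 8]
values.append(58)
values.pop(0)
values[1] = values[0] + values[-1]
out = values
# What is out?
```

Trace:
`values = [2, 5, 14, 22, 8]` → values = [2, 5, 14, 22, 8]
`values.append(58)` → values = [2, 5, 14, 22, 8, 58]
`values.pop(0)` → values = [5, 14, 22, 8, 58]
`values[1] = values[0] + values[-1]` → values = [5, 63, 22, 8, 58]
`out = values` → out = [5, 63, 22, 8, 58]
So out = [5, 63, 22, 8, 58]

Answer: [5, 63, 22, 8, 58]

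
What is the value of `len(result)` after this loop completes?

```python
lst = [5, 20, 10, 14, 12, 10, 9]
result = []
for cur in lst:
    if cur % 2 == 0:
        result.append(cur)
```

Count even numbers in [5, 20, 10, 14, 12, 10, 9]
`result` takes the values: [] → [20] → [20, 10] → [20, 10, 14] → [20, 10, 14, 12] → [20, 10, 14, 12, 10]
So `len(result)` = 5

Answer: 5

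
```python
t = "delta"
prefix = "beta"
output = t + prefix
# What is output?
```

Trace:
`t = "delta"` → t = 'delta'
`prefix = "beta"` → prefix = 'beta'
`output = t + prefix` → output = 'deltabeta'
So output = 'deltabeta'

Answer: 'deltabeta'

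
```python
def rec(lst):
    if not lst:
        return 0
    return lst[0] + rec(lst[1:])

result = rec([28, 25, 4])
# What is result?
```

28 + 25 + 4 + 0 = 57

Answer: 57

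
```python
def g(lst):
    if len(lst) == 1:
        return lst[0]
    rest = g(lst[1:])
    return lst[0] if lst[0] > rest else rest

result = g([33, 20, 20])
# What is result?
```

Recursive max over [33, 20, 20] = 33

Answer: 33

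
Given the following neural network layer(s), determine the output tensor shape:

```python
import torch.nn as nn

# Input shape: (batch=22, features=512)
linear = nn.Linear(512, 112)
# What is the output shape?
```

Input: (22, 512) -> Output: (22, 112)

Answer: (22, 112)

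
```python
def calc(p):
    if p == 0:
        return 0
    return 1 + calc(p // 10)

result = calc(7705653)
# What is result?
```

Count of digits of 7705653: 7

Answer: 7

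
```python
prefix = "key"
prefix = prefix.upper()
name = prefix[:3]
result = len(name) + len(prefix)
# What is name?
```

Trace:
`prefix = "key"` → prefix = 'key'
`prefix = prefix.upper()` → prefix = 'KEY'
`name = prefix[:3]` → name = 'KEY'
`result = len(name) + len(prefix)` → result = 6
So name = 'KEY'

Answer: 'KEY'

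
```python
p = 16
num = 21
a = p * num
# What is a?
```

Trace:
`p = 16` → p = 16
`num = 21` → num = 21
`a = p * num` → a = 336
So a = 336

Answer: 336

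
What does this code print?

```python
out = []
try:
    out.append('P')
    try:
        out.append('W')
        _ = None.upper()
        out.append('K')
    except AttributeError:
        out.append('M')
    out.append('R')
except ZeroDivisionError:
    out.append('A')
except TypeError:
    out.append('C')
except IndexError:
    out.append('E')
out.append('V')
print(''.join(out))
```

Execution trace: 'P' (try body) → 'W' (inner try body) → 'M' (inner except AttributeError) → 'R' (try body, no exception) → 'V' (after the try/except). Output: PWMRV

Answer: PWMRV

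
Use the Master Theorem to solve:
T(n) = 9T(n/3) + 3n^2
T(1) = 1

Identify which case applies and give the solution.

a=9, b=3, f(n)=3n^2. log_3(9) = 2. Since c=2 = 2, Case 2 applies: T(n) = Θ(n^log_b(a) · log n) = O(n^2 log n).

Answer: O(n^2 log n) - Case 2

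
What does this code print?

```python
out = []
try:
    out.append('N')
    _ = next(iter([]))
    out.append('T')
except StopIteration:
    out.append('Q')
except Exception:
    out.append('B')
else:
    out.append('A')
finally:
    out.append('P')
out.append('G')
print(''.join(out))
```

Execution trace: 'N' (try body) → 'Q' (except StopIteration) → 'P' (finally) → 'G' (after the try/except). Output: NQPG

Answer: NQPG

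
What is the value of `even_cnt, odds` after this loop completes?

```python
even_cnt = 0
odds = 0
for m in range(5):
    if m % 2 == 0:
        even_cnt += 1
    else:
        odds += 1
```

Count evens and odds in range(5)
`even_cnt, odds` takes the values: (0, 0) → (1, 0) → (1, 1) → (2, 1) → (2, 2) → (3, 2)

Answer: 3, 2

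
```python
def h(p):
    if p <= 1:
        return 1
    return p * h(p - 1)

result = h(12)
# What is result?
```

h(12) = 12 * 11 * 10 * 9 * 8 * 7 * 6 * 5 * 4 * 3 * 2 * 1 = 479001600

Answer: 479001600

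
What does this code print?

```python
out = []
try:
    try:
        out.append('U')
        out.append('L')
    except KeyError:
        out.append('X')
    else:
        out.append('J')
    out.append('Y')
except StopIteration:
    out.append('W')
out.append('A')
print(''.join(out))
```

Execution trace: 'U' (inner try body) → 'L' (inner try body, no exception) → 'J' (inner else) → 'Y' (try body, no exception) → 'A' (after the try/except). Output: ULJYA

Answer: ULJYA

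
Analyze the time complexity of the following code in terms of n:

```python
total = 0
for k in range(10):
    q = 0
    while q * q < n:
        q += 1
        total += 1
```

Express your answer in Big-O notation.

Each loop level contributes: 1 × √n. Multiplying the contributions gives O(√n).

Answer: O(√n)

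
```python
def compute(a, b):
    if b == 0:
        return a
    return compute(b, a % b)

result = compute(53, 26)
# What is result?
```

compute(53, 26) -> compute(26, 1) -> compute(1, 0) -> 1

Answer: 1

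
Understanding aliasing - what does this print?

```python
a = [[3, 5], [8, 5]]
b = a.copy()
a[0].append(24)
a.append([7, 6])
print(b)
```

Key concept: shallow copy with nested lists.
Step by step:
`a = [[3, 5], [8, 5]]` → a = [[3, 5], [8, 5]]
`b = a.copy()` → b = [[3, 5], [8, 5]]
`a[0].append(24)` → a = [[3, 5, 24], [8, 5]]; b = [[3, 5, 24], [8, 5]]
`a.append([7, 6])` → a = [[3, 5, 24], [8, 5], [7, 6]]
`print(b)` → prints [[3, 5, 24], [8, 5]]

Answer: [[3, 5, 24], [8, 5]]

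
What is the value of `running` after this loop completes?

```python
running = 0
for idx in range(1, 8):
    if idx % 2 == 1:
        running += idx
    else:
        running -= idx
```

Add odd, subtract even
`running` takes the values: 0 → 1 → -1 → 2 → -2 → 3 → -3 → 4

Answer: 4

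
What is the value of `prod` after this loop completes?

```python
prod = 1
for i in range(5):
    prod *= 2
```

2^5 = 32
`prod` takes the values: 1 → 2 → 4 → 8 → 16 → 32

Answer: 32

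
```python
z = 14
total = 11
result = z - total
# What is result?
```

Trace:
`z = 14` → z = 14
`total = 11` → total = 11
`result = z - total` → result = 3
So result = 3

Answer: 3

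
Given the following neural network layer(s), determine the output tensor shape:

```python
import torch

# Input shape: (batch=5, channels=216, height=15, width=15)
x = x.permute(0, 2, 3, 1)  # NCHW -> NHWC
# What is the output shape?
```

Input: (5, 216, 15, 15) -> Output: (5, 15, 15, 216)

Answer: (5, 15, 15, 216)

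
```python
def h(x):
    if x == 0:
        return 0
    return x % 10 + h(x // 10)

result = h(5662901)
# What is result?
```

Sum of digits of 5662901: 1 + 0 + 9 + 2 + 6 + 6 + 5 = 29

Answer: 29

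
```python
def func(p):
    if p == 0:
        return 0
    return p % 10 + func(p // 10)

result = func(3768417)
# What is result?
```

Sum of digits of 3768417: 7 + 1 + 4 + 8 + 6 + 7 + 3 = 36

Answer: 36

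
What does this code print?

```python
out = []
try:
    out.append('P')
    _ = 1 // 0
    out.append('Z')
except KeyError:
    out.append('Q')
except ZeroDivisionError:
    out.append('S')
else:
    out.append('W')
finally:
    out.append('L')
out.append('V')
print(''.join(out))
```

Execution trace: 'P' (try body) → 'S' (except ZeroDivisionError) → 'L' (finally) → 'V' (after the try/except). Output: PSLV

Answer: PSLV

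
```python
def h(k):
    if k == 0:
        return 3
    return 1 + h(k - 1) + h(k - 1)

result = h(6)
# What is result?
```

h(k) = 1 + 2·h(k-1), h(0)=3. Closed form: (3+1)·2^6 - 1 = 255.

Answer: 255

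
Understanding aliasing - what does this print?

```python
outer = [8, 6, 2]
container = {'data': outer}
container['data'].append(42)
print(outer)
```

Key concept: dict holds reference to list.
Step by step:
`outer = [8, 6, 2]` → outer = [8, 6, 2]
`container = {'data': outer}` → container = {'data': [8, 6, 2]}
`container['data'].append(42)` → outer = [8, 6, 2, 42]; container = {'data': [8, 6, 2, 42]}
`print(outer)` → prints [8, 6, 2, 42]

Answer: [8, 6, 2, 42]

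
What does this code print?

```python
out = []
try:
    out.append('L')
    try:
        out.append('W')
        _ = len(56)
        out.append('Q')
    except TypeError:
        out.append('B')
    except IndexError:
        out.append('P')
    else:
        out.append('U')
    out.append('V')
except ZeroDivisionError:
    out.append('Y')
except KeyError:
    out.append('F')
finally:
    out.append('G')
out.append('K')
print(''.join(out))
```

Execution trace: 'L' (try body) → 'W' (inner try body) → 'B' (inner except TypeError) → 'V' (try body, no exception) → 'G' (finally) → 'K' (after the try/except). Output: LWBVGK

Answer: LWBVGK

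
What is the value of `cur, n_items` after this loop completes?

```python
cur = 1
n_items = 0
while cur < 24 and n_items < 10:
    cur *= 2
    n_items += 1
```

Double until >= 24 or 10 iterations
`cur, n_items` takes the values: (1, 0) → (2, 0) → (2, 1) → (4, 1) → (4, 2) → (8, 2) → (8, 3) → (16, 3) → (16, 4) → (32, 4) → (32, 5)

Answer: 32, 5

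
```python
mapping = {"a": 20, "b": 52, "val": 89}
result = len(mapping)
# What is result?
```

Trace:
`mapping = {"a": 20, "b": 52, "val": 89}` → mapping = {'a': 20, 'b': 52, 'val': 89}
`result = len(mapping)` → result = 3
So result = 3

Answer: 3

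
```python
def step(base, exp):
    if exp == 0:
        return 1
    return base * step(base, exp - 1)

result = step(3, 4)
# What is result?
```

step(3, 4) = 3 * 3 * 3 * 3 = 81

Answer: 81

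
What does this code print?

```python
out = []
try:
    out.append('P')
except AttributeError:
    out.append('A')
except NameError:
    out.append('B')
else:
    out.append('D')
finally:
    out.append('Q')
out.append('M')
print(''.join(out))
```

Execution trace: 'P' (try body, no exception) → 'D' (else) → 'Q' (finally) → 'M' (after the try/except). Output: PDQM

Answer: PDQM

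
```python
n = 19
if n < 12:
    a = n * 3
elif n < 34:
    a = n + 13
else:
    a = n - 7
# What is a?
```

Trace:
`n = 19` → n = 19
`if n < 12: ...` → n < 12 is False, n < 34 is True → a = 32
So a = 32

Answer: 32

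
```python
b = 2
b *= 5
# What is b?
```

Trace:
`b = 2` → b = 2
`b *= 5` → b = 10
So b = 10

Answer: 10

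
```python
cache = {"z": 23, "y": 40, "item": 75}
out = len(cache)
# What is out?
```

Trace:
`cache = {"z": 23, "y": 40, "item": 75}` → cache = {'z': 23, 'y': 40, 'item': 75}
`out = len(cache)` → out = 3
So out = 3

Answer: 3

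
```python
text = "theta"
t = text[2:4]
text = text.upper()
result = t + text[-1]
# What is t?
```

Trace:
`text = "theta"` → text = 'theta'
`t = text[2:4]` → t = 'et'
`text = text.upper()` → text = 'THETA'
`result = t + text[-1]` → result = 'etA'
So t = 'et'

Answer: 'et'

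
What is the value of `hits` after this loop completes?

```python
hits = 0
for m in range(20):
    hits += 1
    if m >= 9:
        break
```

Loop breaks when m reaches 9, hits is 10
`hits` takes the values: 0 → 1 → 2 → 3 → 4 → 5 → 6 → 7 → 8 → 9 → 10

Answer: 10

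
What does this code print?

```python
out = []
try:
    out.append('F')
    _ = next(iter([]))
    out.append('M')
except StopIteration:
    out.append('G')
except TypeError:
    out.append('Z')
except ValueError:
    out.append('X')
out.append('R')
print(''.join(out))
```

Execution trace: 'F' (try body) → 'G' (except StopIteration) → 'R' (after the try/except). Output: FGR

Answer: FGR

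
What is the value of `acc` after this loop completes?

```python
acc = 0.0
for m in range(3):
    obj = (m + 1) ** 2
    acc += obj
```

Sum of squared losses 1² + 2² + ... + 3²
`acc` takes the values: 0.0 → 1.0 → 5.0 → 14.0

Answer: 14.0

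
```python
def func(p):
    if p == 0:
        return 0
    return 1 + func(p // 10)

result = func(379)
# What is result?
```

Count of digits of 379: 3

Answer: 3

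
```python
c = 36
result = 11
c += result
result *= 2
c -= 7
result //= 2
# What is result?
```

Trace:
`c = 36` → c = 36
`result = 11` → result = 11
`c += result` → c = 47
`result *= 2` → result = 22
`c -= 7` → c = 40
`result //= 2` → result = 11
So result = 11

Answer: 11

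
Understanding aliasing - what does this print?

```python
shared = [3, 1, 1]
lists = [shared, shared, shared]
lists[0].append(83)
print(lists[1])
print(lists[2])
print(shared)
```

Key concept: list of same reference.
Step by step:
`shared = [3, 1, 1]` → shared = [3, 1, 1]
`lists = [shared, shared, shared]` → lists = [[3, 1, 1], [3, 1, 1], [3, 1, 1]]
`lists[0].append(83)` → shared = [3, 1, 1, 83]; lists = [[3, 1, 1, 83], [3, 1, 1, 83], [3, 1, 1, 83]]
`print(lists[1])` → prints [3, 1, 1, 83]
`print(lists[2])` → prints [3, 1, 1, 83]
`print(shared)` → prints [3, 1, 1, 83]

Answer:
[3, 1, 1, 83]
[3, 1, 1, 83]
[3, 1, 1, 83]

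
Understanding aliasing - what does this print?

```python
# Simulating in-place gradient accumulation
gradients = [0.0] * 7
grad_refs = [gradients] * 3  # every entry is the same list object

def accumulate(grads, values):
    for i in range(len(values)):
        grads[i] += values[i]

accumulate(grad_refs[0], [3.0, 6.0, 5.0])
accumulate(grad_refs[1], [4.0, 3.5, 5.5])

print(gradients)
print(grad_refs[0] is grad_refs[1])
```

Key concept: gradient accumulation aliasing.
Step by step:
`gradients = [0.0] * 7` → gradients = [0.0, 0.0, 0.0, 0.0, 0.0, 0.0, 0.0]
`grad_refs = [gradients] * 3` → grad_refs = [[0.0, 0.0, 0.0, 0.0, 0.0, 0.0, 0.0], [0.0, 0.0, 0.0, 0.0, 0.0, 0.0, 0.0], [0.0, 0.0, 0.0, 0.0, 0.0, 0.0, 0.0]]
`accumulate(grad_refs[0], [3.0, 6.0, 5.0])` → gradients = [3.0, 6.0, 5.0, 0.0, 0.0, 0.0, 0.0]; grad_refs = [[3.0, 6.0, 5.0, 0.0, 0.0, 0.0, 0.0], [3.0, 6.0, 5.0, 0.0, 0.0, 0.0, 0.0], [3.0, 6.0, 5.0, 0.0, 0.0, 0.0, 0.0]]
`accumulate(grad_refs[1], [4.0, 3.5, 5.5])` → gradients = [7.0, 9.5, 10.5, 0.0, 0.0, 0.0, 0.0]; grad_refs = [[7.0, 9.5, 10.5, 0.0, 0.0, 0.0, 0.0], [7.0, 9.5, 10.5, 0.0, 0.0, 0.0, 0.0], [7.0, 9.5, 10.5, 0.0, 0.0, 0.0, 0.0]]
`print(gradients)` → prints [7.0, 9.5, 10.5, 0.0, 0.0, 0.0, 0.0]
`print(grad_refs[0] is grad_refs[1])` → prints True

Answer:
[7.0, 9.5, 10.5, 0.0, 0.0, 0.0, 0.0]
True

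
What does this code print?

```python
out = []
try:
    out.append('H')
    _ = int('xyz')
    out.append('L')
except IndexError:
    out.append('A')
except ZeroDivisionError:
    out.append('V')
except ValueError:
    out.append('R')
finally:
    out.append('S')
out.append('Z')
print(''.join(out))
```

Execution trace: 'H' (try body) → 'R' (except ValueError) → 'S' (finally) → 'Z' (after the try/except). Output: HRSZ

Answer: HRSZ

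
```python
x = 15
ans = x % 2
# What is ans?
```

Trace:
`x = 15` → x = 15
`ans = x % 2` → ans = 1
So ans = 1

Answer: 1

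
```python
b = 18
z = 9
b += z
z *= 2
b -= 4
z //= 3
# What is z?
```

Trace:
`b = 18` → b = 18
`z = 9` → z = 9
`b += z` → b = 27
`z *= 2` → z = 18
`b -= 4` → b = 23
`z //= 3` → z = 6
So z = 6

Answer: 6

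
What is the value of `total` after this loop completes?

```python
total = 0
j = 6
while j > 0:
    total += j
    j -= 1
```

Sum 6 down to 1
`total` takes the values: 0 → 6 → 11 → 15 → 18 → 20 → 21

Answer: 21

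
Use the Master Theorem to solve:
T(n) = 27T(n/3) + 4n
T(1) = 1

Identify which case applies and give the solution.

a=27, b=3, f(n)=4n. log_3(27) = 3. Since c=1 < 3, Case 1 applies: T(n) = Θ(n^log_b(a)) = O(n^3).

Answer: O(n^3) - Case 1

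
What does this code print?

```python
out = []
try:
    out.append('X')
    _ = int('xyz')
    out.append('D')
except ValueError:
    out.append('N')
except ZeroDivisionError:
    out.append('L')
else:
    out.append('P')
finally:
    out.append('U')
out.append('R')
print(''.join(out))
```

Execution trace: 'X' (try body) → 'N' (except ValueError) → 'U' (finally) → 'R' (after the try/except). Output: XNUR

Answer: XNUR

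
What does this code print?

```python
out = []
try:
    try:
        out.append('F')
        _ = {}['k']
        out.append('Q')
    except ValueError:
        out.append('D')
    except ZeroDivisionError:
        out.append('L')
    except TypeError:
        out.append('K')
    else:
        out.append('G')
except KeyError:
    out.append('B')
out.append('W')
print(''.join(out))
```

Execution trace: 'F' (try body) → 'B' (outer except KeyError) → 'W' (after the try/except). Output: FBW

Answer: FBW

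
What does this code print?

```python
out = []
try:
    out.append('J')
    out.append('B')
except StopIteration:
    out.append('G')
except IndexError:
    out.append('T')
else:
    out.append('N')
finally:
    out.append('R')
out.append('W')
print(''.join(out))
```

Execution trace: 'J' (try body) → 'B' (try body, no exception) → 'N' (else) → 'R' (finally) → 'W' (after the try/except). Output: JBNRW

Answer: JBNRW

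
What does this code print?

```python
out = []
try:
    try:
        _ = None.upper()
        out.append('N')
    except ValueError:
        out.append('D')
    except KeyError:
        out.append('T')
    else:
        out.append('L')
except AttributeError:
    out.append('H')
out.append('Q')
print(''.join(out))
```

Execution trace: 'H' (outer except AttributeError) → 'Q' (after the try/except). Output: HQ

Answer: HQ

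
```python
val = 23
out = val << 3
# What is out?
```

Trace:
`val = 23` → val = 23
`out = val << 3` → out = 184
So out = 184

Answer: 184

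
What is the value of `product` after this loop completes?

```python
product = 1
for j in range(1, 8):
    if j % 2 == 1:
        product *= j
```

Product of odd numbers 1 to 7
`product` takes the values: 1 → 3 → 15 → 105

Answer: 105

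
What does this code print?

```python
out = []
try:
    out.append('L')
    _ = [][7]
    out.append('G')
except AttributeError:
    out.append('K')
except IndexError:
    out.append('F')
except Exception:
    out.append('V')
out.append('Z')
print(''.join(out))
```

Execution trace: 'L' (try body) → 'F' (except IndexError) → 'Z' (after the try/except). Output: LFZ

Answer: LFZ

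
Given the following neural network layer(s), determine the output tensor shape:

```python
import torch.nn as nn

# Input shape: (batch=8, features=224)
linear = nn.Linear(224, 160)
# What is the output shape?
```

Input: (8, 224) -> Output: (8, 160)

Answer: (8, 160)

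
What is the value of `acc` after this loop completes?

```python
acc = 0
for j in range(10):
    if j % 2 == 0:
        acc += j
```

Sum of even numbers 0 to 9
`acc` takes the values: 0 → 2 → 6 → 12 → 20

Answer: 20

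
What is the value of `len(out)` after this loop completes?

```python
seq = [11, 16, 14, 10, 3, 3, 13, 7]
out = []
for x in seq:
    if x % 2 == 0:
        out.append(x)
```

Count even numbers in [11, 16, 14, 10, 3, 3, 13, 7]
`out` takes the values: [] → [16] → [16, 14] → [16, 14, 10]
So `len(out)` = 3

Answer: 3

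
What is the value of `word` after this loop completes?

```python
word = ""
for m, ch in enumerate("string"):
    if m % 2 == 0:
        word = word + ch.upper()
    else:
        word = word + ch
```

Uppercase even positions in 'string'
`word` takes the values: "" → "S" → "St" → "StR" → "StRi" → "StRiN" → "StRiNg"

Answer: "StRiNg"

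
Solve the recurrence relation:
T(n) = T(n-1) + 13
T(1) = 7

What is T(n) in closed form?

Unrolling: T(n) = T(1) + 13·(n-1) = 7 + 13(n-1) = 13n - 6.

Answer: T(n) = 13n - 6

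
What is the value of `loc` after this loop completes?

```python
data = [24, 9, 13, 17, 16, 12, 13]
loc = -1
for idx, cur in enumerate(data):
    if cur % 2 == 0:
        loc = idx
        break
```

First even number index in [24, 9, 13, 17, 16, 12, 13]
`loc` takes the values: -1 → 0

Answer: 0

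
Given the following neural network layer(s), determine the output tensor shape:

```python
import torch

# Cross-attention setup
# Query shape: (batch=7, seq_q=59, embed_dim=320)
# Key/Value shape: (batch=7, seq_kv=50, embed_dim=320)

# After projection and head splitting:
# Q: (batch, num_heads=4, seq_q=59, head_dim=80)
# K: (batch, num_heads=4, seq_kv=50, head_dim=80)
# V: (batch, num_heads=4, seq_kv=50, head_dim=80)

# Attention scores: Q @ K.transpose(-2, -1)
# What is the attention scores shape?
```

Input: (7, 59, 320) -> Output: (7, 4, 59, 50)

Answer: (7, 4, 59, 50)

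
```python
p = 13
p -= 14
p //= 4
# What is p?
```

Trace:
`p = 13` → p = 13
`p -= 14` → p = -1
`p //= 4` → p = -1
So p = -1

Answer: -1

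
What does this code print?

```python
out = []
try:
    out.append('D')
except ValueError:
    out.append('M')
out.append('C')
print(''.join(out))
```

Execution trace: 'D' (try body, no exception) → 'C' (after the try/except). Output: DC

Answer: DC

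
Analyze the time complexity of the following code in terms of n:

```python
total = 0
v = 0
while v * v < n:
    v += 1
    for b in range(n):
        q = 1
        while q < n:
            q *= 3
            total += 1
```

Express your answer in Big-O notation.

Each loop level contributes: √n × n × log n. Multiplying the contributions gives O(n√n log n).

Answer: O(n√n log n)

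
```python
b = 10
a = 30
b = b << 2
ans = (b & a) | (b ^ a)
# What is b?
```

Trace:
`b = 10` → b = 10
`a = 30` → a = 30
`b = b << 2` → b = 40
`ans = (b & a) | (b ^ a)` → ans = 62
So b = 40

Answer: 40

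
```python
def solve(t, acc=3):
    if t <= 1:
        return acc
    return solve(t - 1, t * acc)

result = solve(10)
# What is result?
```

Accumulator trace (n, acc): (10, 3) -> (9, 30) -> (8, 270) -> (7, 2160) -> (6, 15120) -> (5, 90720) -> (4, 453600) -> (3, 1814400) -> (2, 5443200) -> (1, 10886400) -> return 10886400

Answer: 10886400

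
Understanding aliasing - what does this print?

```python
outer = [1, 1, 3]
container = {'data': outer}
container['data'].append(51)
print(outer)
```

Key concept: dict holds reference to list.
Step by step:
`outer = [1, 1, 3]` → outer = [1, 1, 3]
`container = {'data': outer}` → container = {'data': [1, 1, 3]}
`container['data'].append(51)` → outer = [1, 1, 3, 51]; container = {'data': [1, 1, 3, 51]}
`print(outer)` → prints [1, 1, 3, 51]

Answer: [1, 1, 3, 51]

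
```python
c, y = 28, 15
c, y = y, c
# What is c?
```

Trace:
`c, y = 28, 15` → c = 28; y = 15
`c, y = y, c` → c = 15; y = 28
So c = 15

Answer: 15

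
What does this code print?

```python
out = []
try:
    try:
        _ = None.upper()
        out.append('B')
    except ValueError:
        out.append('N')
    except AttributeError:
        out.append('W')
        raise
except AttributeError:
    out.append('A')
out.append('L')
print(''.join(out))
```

Execution trace: 'W' (except AttributeError) → 'A' (outer except AttributeError) → 'L' (after the try/except). Output: WAL

Answer: WAL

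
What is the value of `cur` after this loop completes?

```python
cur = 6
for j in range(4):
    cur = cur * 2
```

Multiply by 2, 4 times: 6 * 2^4 = 96
`cur` takes the values: 6 → 12 → 24 → 48 → 96

Answer: 96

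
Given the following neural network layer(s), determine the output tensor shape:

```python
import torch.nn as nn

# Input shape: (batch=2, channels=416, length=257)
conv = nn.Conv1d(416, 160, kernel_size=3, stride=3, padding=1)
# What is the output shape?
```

Input: (2, 416, 257) -> Output: (2, 160, 86)

Answer: (2, 160, 86)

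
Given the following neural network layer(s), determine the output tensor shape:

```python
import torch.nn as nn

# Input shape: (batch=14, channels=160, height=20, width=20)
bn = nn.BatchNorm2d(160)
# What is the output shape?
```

Input: (14, 160, 20, 20) -> Output: (14, 160, 20, 20)

Answer: (14, 160, 20, 20)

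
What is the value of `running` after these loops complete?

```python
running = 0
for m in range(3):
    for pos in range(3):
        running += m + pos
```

Sum of all m+pos for m,pos in 3x3
`running` takes the values: 0 → 1 → 3 → 4 → 6 → 9 → 11 → 14 → 18

Answer: 18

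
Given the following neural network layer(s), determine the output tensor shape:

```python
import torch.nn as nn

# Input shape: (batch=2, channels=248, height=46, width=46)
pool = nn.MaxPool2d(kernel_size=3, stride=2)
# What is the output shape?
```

Input: (2, 248, 46, 46) -> Output: (2, 248, 22, 22)

Answer: (2, 248, 22, 22)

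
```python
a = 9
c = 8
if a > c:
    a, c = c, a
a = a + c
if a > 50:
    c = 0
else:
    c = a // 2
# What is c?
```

Trace:
`a = 9` → a = 9
`c = 8` → c = 8
`if a > c: ...` → a > c is True → a = 8; c = 9
`a = a + c` → a = 17
`if a > 50: ...` → a > 50 is False, take else branch → c = 8
So c = 8

Answer: 8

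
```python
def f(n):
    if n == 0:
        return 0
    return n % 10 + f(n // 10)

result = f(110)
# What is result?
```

Sum of digits of 110: 0 + 1 + 1 = 2

Answer: 2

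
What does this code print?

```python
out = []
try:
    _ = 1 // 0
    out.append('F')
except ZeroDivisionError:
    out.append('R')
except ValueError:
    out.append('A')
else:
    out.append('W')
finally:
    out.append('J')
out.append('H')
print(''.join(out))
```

Execution trace: 'R' (except ZeroDivisionError) → 'J' (finally) → 'H' (after the try/except). Output: RJH

Answer: RJH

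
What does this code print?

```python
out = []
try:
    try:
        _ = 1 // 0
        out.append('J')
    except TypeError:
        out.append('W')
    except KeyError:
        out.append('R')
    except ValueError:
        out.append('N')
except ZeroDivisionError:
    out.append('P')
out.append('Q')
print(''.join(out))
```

Execution trace: 'P' (outer except ZeroDivisionError) → 'Q' (after the try/except). Output: PQ

Answer: PQ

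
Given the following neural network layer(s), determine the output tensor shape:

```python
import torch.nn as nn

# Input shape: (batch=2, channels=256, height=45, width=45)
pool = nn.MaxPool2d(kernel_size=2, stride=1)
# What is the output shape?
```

Input: (2, 256, 45, 45) -> Output: (2, 256, 44, 44)

Answer: (2, 256, 44, 44)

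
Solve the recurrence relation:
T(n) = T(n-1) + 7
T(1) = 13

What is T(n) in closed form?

Unrolling: T(n) = T(1) + 7·(n-1) = 13 + 7(n-1) = 7n + 6.

Answer: T(n) = 7n + 6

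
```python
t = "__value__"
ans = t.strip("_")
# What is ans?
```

Trace:
`t = "__value__"` → t = '__value__'
`ans = t.strip("_")` → ans = 'value'
So ans = 'value'

Answer: 'value'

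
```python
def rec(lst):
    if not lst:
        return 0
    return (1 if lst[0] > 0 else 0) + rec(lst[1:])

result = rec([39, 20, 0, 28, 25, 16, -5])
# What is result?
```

Count of positive elements in [39, 20, 0, 28, 25, 16, -5] = 5

Answer: 5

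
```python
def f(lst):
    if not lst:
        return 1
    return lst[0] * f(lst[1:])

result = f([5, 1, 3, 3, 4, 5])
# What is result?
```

Product over [5, 1, 3, 3, 4, 5] = 5 * 1 * 3 * 3 * 4 * 5 = 900

Answer: 900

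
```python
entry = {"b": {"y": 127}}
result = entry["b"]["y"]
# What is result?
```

Trace:
`entry = {"b": {"y": 127}}` → entry = {'b': {'y': 127}}
`result = entry["b"]["y"]` → result = 127
So result = 127

Answer: 127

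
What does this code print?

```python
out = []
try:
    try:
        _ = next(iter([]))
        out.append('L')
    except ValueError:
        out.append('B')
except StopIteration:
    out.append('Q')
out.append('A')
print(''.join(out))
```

Execution trace: 'Q' (outer except StopIteration) → 'A' (after the try/except). Output: QA

Answer: QA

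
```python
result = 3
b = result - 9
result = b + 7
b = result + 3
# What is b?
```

Trace:
`result = 3` → result = 3
`b = result - 9` → b = -6
`result = b + 7` → result = 1
`b = result + 3` → b = 4
So b = 4

Answer: 4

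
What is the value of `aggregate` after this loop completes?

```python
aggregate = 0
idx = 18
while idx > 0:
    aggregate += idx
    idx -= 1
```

Sum 18 down to 1
`aggregate` takes the values: 0 → 18 → 35 → 51 → 66 → 80 → 93 → 105 → 116 → 126 → 135 → 143 → 150 → 156 → 161 → 165 → 168 → 170 → 171

Answer: 171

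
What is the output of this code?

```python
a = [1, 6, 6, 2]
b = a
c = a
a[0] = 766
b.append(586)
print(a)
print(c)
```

Key concept: multiple aliases.
Step by step:
`a = [1, 6, 6, 2]` → a = [1, 6, 6, 2]
`b = a` → b = [1, 6, 6, 2] (same object as a)
`c = a` → c = [1, 6, 6, 2] (same object as a, b)
`a[0] = 766` → a = [766, 6, 6, 2] (same object as b, c); b = [766, 6, 6, 2] (same object as a, c); c = [766, 6, 6, 2] (same object as a, b)
`b.append(586)` → a = [766, 6, 6, 2, 586] (same object as b, c); b = [766, 6, 6, 2, 586] (same object as a, c); c = [766, 6, 6, 2, 586] (same object as a, b)
`print(a)` → prints [766, 6, 6, 2, 586]
`print(c)` → prints [766, 6, 6, 2, 586]

Answer:
[766, 6, 6, 2, 586]
[766, 6, 6, 2, 586]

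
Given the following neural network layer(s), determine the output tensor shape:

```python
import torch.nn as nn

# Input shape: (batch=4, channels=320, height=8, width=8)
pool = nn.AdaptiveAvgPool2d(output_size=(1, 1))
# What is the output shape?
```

Input: (4, 320, 8, 8) -> Output: (4, 320, 1, 1)

Answer: (4, 320, 1, 1)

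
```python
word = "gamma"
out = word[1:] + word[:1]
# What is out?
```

Trace:
`word = "gamma"` → word = 'gamma'
`out = word[1:] + word[:1]` → out = 'ammag'
So out = 'ammag'

Answer: 'ammag'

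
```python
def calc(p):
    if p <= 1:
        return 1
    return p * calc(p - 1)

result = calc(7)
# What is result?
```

calc(7) = 7 * 6 * 5 * 4 * 3 * 2 * 1 = 5040

Answer: 5040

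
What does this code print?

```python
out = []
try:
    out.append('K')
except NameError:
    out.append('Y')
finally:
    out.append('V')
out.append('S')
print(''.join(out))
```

Execution trace: 'K' (try body, no exception) → 'V' (finally) → 'S' (after the try/except). Output: KVS

Answer: KVS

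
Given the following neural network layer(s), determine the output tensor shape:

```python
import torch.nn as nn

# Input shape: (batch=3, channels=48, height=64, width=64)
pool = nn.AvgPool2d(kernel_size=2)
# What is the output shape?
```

Input: (3, 48, 64, 64) -> Output: (3, 48, 32, 32)

Answer: (3, 48, 32, 32)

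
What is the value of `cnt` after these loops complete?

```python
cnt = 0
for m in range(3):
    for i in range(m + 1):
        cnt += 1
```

Triangle: 1 + 2 + ... + 3
`cnt` takes the values: 0 → 1 → 2 → 3 → 4 → 5 → 6

Answer: 6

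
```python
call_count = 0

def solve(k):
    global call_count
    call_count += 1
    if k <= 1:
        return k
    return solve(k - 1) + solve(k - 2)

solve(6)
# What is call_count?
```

Calls(k) = 1 + Calls(k-1) + Calls(k-2); Calls(0)=Calls(1)=1. For k=6 this gives 25.

Answer: 25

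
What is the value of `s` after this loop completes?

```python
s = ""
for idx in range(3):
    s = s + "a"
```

Repeat 'a' 3 times
`s` takes the values: "" → "a" → "aa" → "aaa"

Answer: "aaa"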